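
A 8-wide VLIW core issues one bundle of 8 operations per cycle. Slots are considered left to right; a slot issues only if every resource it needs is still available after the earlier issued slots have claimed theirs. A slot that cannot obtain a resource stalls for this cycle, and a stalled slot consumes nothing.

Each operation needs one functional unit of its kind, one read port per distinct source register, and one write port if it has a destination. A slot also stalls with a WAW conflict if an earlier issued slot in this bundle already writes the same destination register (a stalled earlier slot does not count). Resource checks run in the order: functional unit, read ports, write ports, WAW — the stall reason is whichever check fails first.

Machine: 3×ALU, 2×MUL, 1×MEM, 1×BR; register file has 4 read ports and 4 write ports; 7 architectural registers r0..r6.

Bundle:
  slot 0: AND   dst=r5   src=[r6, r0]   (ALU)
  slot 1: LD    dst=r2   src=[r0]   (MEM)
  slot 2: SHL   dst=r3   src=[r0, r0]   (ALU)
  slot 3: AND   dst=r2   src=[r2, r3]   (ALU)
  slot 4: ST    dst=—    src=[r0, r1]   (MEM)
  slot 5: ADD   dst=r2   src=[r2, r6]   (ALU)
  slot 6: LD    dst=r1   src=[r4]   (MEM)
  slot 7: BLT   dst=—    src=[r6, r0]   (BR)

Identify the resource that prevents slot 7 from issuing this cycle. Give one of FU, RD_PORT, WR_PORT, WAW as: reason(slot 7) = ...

reason(slot 7) = RD_PORT

(0) want 1×ALU +2rd +1wr — yes → AL2|MU2|ME1|BR1|rd2|wr3
(1) want 1×MEM +1rd +1wr — yes → AL2|MU2|ME0|BR1|rd1|wr2
(2) want 1×ALU +1rd +1wr — yes → AL1|MU2|ME0|BR1|rd0|wr1
(3) want 1×ALU +2rd +1wr — RD_PORT → AL1|MU2|ME0|BR1|rd0|wr1
(4) want 1×MEM +2rd +0wr — FU → AL1|MU2|ME0|BR1|rd0|wr1
(5) want 1×ALU +2rd +1wr — RD_PORT → AL1|MU2|ME0|BR1|rd0|wr1
(6) want 1×MEM +1rd +1wr — FU → AL1|MU2|ME0|BR1|rd0|wr1
(7) want 1×BR +2rd +0wr — RD_PORT → AL1|MU2|ME0|BR1|rd0|wr1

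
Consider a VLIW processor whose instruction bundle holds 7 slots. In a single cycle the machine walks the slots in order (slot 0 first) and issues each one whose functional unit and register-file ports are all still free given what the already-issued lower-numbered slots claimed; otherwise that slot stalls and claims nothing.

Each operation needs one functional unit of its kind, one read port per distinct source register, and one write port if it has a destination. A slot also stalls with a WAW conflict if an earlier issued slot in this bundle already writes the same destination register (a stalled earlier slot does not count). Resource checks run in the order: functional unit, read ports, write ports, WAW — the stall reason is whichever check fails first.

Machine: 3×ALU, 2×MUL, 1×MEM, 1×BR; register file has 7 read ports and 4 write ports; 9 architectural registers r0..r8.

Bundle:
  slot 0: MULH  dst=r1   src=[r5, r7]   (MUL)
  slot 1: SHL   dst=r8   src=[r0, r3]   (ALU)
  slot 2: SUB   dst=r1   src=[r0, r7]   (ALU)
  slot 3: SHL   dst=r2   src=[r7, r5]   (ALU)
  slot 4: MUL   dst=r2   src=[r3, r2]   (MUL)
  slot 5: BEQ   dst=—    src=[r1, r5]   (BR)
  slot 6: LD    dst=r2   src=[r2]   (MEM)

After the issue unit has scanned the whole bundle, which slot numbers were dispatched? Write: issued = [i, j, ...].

slot 0 (MUL): ISSUE — free A3,Mu1,Ld1,B1 rp5 wp3
slot 1 (ALU): ISSUE — free A2,Mu1,Ld1,B1 rp3 wp2
slot 2 (ALU): stall WAW — free A2,Mu1,Ld1,B1 rp3 wp2
slot 3 (ALU): ISSUE — free A1,Mu1,Ld1,B1 rp1 wp1
slot 4 (MUL): stall RD_PORT — free A1,Mu1,Ld1,B1 rp1 wp1
slot 5 (BR): stall RD_PORT — free A1,Mu1,Ld1,B1 rp1 wp1
slot 6 (MEM): stall WAW — free A1,Mu1,Ld1,B1 rp1 wp1

issued = [0, 1, 3]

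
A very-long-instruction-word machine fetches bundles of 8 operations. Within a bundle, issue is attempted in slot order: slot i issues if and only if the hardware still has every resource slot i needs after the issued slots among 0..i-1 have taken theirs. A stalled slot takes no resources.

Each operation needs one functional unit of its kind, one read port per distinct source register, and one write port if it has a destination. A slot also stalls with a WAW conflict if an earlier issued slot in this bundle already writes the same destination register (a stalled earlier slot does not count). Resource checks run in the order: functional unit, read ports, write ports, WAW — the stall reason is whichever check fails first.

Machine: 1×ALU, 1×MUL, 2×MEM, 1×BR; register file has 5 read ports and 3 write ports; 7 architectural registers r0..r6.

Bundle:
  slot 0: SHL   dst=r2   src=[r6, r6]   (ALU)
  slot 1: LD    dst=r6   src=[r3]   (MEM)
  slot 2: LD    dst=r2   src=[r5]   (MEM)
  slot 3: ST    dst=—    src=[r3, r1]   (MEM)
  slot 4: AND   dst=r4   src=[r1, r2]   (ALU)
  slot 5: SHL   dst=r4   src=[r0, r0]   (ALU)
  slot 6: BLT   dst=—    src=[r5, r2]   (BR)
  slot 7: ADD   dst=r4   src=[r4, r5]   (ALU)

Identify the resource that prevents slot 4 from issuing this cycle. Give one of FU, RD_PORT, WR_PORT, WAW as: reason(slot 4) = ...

reason(slot 4) = FU

  0. ALU→r2 ⇒ go  {0A/1Mu/2Ld/1B | 4r 2w}
  1. MEM→r6 ⇒ go  {0A/1Mu/1Ld/1B | 3r 1w}
  2. MEM→r2 ⇒ no(WAW)  {0A/1Mu/1Ld/1B | 3r 1w}
  3. MEM ⇒ go  {0A/1Mu/0Ld/1B | 1r 1w}
  4. ALU→r4 ⇒ no(FU)  {0A/1Mu/0Ld/1B | 1r 1w}
  5. ALU→r4 ⇒ no(FU)  {0A/1Mu/0Ld/1B | 1r 1w}
  6. BR ⇒ no(RD_PORT)  {0A/1Mu/0Ld/1B | 1r 1w}
  7. ALU→r4 ⇒ no(FU)  {0A/1Mu/0Ld/1B | 1r 1w}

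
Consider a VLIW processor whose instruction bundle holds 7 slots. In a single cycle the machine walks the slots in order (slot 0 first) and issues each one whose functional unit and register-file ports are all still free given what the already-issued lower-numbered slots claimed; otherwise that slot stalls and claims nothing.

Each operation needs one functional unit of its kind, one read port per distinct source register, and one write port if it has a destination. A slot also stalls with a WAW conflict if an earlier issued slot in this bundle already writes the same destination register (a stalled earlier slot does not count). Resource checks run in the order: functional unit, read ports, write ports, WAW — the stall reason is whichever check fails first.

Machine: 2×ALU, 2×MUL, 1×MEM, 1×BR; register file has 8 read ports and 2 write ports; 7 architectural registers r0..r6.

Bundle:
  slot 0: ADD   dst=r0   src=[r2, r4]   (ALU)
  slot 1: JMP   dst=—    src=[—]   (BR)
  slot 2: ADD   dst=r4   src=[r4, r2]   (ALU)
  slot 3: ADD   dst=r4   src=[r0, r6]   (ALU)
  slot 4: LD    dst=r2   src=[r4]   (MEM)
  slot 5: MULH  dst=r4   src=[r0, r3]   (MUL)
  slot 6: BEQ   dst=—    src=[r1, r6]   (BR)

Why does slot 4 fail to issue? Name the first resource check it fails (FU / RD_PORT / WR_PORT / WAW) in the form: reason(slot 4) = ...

reason(slot 4) = WR_PORT

slot 0 (ALU): ISSUE — free A1,Mu2,Ld1,B1 rp6 wp1
slot 1 (BR): ISSUE — free A1,Mu2,Ld1,B0 rp6 wp1
slot 2 (ALU): ISSUE — free A0,Mu2,Ld1,B0 rp4 wp0
slot 3 (ALU): stall FU — free A0,Mu2,Ld1,B0 rp4 wp0
slot 4 (MEM): stall WR_PORT — free A0,Mu2,Ld1,B0 rp4 wp0
slot 5 (MUL): stall WR_PORT — free A0,Mu2,Ld1,B0 rp4 wp0
slot 6 (BR): stall FU — free A0,Mu2,Ld1,B0 rp4 wp0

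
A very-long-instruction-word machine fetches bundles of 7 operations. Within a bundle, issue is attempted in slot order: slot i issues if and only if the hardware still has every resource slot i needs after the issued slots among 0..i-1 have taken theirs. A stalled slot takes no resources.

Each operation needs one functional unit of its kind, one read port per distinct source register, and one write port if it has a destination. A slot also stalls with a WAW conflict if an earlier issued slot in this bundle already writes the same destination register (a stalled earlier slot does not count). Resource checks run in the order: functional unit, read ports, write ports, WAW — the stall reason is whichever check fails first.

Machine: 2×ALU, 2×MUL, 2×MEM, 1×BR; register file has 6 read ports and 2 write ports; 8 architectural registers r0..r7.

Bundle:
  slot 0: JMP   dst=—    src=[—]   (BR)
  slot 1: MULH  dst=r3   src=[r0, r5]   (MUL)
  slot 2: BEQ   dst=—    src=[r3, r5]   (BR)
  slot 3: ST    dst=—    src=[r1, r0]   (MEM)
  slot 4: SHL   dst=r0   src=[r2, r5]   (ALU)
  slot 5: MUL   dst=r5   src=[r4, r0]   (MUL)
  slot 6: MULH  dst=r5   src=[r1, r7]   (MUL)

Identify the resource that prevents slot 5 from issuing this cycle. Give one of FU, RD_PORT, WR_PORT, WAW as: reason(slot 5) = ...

reason(slot 5) = RD_PORT

  0. BR ⇒ go  {2A/2Mu/2Ld/0B | 6r 2w}
  1. MUL→r3 ⇒ go  {2A/1Mu/2Ld/0B | 4r 1w}
  2. BR ⇒ no(FU)  {2A/1Mu/2Ld/0B | 4r 1w}
  3. MEM ⇒ go  {2A/1Mu/1Ld/0B | 2r 1w}
  4. ALU→r0 ⇒ go  {1A/1Mu/1Ld/0B | 0r 0w}
  5. MUL→r5 ⇒ no(RD_PORT)  {1A/1Mu/1Ld/0B | 0r 0w}
  6. MUL→r5 ⇒ no(RD_PORT)  {1A/1Mu/1Ld/0B | 0r 0w}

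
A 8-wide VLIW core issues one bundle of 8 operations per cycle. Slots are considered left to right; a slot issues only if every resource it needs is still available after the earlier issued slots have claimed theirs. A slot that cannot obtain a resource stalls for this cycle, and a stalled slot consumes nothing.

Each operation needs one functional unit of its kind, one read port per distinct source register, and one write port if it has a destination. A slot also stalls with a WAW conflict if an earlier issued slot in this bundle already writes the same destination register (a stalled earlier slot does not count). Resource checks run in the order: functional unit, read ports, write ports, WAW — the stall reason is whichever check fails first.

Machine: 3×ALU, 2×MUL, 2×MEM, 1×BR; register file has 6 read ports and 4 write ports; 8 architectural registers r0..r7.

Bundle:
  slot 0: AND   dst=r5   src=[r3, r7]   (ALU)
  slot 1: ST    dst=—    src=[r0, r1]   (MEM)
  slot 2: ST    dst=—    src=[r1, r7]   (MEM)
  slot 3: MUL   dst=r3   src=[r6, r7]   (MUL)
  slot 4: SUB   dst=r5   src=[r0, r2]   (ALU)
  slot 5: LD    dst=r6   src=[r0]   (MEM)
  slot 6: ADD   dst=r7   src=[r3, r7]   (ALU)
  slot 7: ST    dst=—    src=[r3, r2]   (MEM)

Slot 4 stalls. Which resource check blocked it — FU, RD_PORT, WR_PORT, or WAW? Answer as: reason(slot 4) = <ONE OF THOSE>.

reason(slot 4) = RD_PORT

slot 0 (ALU): ISSUE — free A2,Mu2,Ld2,B1 rp4 wp3
slot 1 (MEM): ISSUE — free A2,Mu2,Ld1,B1 rp2 wp3
slot 2 (MEM): ISSUE — free A2,Mu2,Ld0,B1 rp0 wp3
slot 3 (MUL): stall RD_PORT — free A2,Mu2,Ld0,B1 rp0 wp3
slot 4 (ALU): stall RD_PORT — free A2,Mu2,Ld0,B1 rp0 wp3
slot 5 (MEM): stall FU — free A2,Mu2,Ld0,B1 rp0 wp3
slot 6 (ALU): stall RD_PORT — free A2,Mu2,Ld0,B1 rp0 wp3
slot 7 (MEM): stall FU — free A2,Mu2,Ld0,B1 rp0 wp3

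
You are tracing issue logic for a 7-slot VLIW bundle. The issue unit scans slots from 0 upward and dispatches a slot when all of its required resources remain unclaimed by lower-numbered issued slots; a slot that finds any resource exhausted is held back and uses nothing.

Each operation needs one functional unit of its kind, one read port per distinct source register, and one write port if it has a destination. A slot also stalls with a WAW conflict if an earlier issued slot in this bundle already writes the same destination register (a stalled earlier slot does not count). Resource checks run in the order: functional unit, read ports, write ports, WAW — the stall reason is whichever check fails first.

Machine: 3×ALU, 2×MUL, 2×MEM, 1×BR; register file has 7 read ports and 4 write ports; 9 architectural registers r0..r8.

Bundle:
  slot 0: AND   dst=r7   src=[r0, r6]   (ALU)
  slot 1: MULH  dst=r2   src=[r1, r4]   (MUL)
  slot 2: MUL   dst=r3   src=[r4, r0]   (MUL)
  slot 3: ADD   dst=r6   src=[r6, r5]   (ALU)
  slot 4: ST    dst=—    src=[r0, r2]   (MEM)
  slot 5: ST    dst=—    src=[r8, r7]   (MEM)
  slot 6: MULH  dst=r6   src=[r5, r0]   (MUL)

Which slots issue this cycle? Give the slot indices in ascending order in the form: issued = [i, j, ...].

[0] ALU needs rd=2 wr=1: ok; after: ALU=2 MUL=2 MEM=2 BR=1, R=5, W=3
[1] MUL needs rd=2 wr=1: ok; after: ALU=2 MUL=1 MEM=2 BR=1, R=3, W=2
[2] MUL needs rd=2 wr=1: ok; after: ALU=2 MUL=0 MEM=2 BR=1, R=1, W=1
[3] ALU needs rd=2 wr=1: RD_PORT; after: ALU=2 MUL=0 MEM=2 BR=1, R=1, W=1
[4] MEM needs rd=2 wr=0: RD_PORT; after: ALU=2 MUL=0 MEM=2 BR=1, R=1, W=1
[5] MEM needs rd=2 wr=0: RD_PORT; after: ALU=2 MUL=0 MEM=2 BR=1, R=1, W=1
[6] MUL needs rd=2 wr=1: FU; after: ALU=2 MUL=0 MEM=2 BR=1, R=1, W=1

issued = [0, 1, 2]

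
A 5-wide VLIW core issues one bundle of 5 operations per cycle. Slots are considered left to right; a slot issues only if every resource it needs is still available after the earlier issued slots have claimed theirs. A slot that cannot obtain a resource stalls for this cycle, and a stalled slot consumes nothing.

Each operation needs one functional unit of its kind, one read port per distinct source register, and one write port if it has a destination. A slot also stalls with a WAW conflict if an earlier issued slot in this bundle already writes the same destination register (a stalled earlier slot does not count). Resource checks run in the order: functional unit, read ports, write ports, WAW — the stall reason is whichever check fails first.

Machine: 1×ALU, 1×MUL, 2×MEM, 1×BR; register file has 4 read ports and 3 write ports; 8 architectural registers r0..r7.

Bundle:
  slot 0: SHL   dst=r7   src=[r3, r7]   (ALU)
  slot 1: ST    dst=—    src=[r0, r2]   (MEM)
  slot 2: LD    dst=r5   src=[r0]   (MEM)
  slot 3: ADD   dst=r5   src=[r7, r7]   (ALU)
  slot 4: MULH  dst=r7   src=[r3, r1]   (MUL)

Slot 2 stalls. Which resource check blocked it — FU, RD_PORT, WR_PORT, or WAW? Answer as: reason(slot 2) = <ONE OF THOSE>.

(0) want 1×ALU +2rd +1wr — yes → AL0|MU1|ME2|BR1|rd2|wr2
(1) want 1×MEM +2rd +0wr — yes → AL0|MU1|ME1|BR1|rd0|wr2
(2) want 1×MEM +1rd +1wr — RD_PORT → AL0|MU1|ME1|BR1|rd0|wr2
(3) want 1×ALU +1rd +1wr — FU → AL0|MU1|ME1|BR1|rd0|wr2
(4) want 1×MUL +2rd +1wr — RD_PORT → AL0|MU1|ME1|BR1|rd0|wr2

reason(slot 2) = RD_PORT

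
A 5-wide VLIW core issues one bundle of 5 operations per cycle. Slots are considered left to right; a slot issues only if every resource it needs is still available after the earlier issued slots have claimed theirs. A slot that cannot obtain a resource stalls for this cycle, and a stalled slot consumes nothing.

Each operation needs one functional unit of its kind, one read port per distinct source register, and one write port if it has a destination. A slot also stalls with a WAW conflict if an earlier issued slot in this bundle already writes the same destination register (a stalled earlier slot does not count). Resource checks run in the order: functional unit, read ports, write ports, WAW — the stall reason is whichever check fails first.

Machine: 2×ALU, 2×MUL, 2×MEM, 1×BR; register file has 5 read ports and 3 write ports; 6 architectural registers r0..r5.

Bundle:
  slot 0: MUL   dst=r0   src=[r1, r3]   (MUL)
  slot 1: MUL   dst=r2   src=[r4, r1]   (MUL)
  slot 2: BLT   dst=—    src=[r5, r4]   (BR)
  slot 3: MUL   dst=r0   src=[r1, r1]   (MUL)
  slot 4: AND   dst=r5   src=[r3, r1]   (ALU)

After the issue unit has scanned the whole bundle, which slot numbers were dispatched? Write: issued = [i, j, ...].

issued = [0, 1]

#0 MUL src=r1,r3 dispatched  <A:2 Mu:1 Ld:2 B:1 rd:3 wr:2>
#1 MUL src=r4,r1 dispatched  <A:2 Mu:0 Ld:2 B:1 rd:1 wr:1>
#2 BR src=r5,r4 held:RD_PORT  <A:2 Mu:0 Ld:2 B:1 rd:1 wr:1>
#3 MUL src=r1,r1 held:FU  <A:2 Mu:0 Ld:2 B:1 rd:1 wr:1>
#4 ALU src=r3,r1 held:RD_PORT  <A:2 Mu:0 Ld:2 B:1 rd:1 wr:1>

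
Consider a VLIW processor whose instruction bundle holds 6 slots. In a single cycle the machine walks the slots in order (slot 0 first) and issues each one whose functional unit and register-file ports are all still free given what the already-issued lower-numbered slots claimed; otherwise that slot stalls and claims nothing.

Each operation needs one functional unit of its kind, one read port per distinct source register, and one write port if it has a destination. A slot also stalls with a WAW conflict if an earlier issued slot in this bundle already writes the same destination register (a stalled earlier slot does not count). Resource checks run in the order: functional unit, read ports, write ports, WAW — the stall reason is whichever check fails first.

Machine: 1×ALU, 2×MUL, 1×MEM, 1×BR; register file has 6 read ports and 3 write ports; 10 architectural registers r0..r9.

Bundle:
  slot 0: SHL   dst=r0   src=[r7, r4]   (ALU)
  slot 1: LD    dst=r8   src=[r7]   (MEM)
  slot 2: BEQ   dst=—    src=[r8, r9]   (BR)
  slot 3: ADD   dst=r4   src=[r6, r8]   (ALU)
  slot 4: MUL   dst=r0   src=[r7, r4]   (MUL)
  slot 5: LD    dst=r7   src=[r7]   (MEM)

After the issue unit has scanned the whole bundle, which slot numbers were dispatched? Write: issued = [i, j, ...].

#0 ALU src=r7,r4 dispatched  <A:0 Mu:2 Ld:1 B:1 rd:4 wr:2>
#1 MEM src=r7 dispatched  <A:0 Mu:2 Ld:0 B:1 rd:3 wr:1>
#2 BR src=r8,r9 dispatched  <A:0 Mu:2 Ld:0 B:0 rd:1 wr:1>
#3 ALU src=r6,r8 held:FU  <A:0 Mu:2 Ld:0 B:0 rd:1 wr:1>
#4 MUL src=r7,r4 held:RD_PORT  <A:0 Mu:2 Ld:0 B:0 rd:1 wr:1>
#5 MEM src=r7 held:FU  <A:0 Mu:2 Ld:0 B:0 rd:1 wr:1>

issued = [0, 1, 2]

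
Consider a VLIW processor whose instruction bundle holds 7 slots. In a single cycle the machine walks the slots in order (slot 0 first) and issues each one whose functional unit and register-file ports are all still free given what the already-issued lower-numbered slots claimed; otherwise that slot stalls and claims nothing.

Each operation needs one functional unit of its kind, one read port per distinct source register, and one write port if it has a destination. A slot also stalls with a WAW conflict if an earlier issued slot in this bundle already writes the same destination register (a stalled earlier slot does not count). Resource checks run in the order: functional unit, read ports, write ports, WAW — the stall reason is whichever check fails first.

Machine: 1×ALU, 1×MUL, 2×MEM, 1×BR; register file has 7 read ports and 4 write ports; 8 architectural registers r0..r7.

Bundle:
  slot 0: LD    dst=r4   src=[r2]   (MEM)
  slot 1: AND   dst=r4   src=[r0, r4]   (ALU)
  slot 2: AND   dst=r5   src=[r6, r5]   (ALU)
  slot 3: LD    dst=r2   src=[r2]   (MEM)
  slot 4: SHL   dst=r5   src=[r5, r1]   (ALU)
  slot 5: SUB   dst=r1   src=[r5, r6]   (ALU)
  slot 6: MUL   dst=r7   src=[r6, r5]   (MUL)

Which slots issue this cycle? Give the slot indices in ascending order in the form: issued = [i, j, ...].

#0 MEM src=r2 dispatched  <A:1 Mu:1 Ld:1 B:1 rd:6 wr:3>
#1 ALU src=r0,r4 held:WAW  <A:1 Mu:1 Ld:1 B:1 rd:6 wr:3>
#2 ALU src=r6,r5 dispatched  <A:0 Mu:1 Ld:1 B:1 rd:4 wr:2>
#3 MEM src=r2 dispatched  <A:0 Mu:1 Ld:0 B:1 rd:3 wr:1>
#4 ALU src=r5,r1 held:FU  <A:0 Mu:1 Ld:0 B:1 rd:3 wr:1>
#5 ALU src=r5,r6 held:FU  <A:0 Mu:1 Ld:0 B:1 rd:3 wr:1>
#6 MUL src=r6,r5 dispatched  <A:0 Mu:0 Ld:0 B:1 rd:1 wr:0>

issued = [0, 2, 3, 6]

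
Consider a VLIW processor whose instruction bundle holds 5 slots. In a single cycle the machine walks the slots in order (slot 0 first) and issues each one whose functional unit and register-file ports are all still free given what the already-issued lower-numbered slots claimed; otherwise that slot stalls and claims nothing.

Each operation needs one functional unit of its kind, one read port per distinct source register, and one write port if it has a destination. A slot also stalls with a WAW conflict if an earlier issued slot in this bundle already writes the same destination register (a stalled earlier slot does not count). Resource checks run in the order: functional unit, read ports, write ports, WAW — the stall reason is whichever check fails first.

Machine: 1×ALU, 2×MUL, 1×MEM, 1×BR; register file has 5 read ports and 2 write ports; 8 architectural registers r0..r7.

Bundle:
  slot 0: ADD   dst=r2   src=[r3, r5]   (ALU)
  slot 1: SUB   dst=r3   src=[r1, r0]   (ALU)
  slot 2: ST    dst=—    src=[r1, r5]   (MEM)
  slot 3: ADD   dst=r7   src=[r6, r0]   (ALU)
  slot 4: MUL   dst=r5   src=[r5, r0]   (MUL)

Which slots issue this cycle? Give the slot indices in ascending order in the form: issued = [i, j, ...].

slot 0 (ALU): ISSUE — free A0,Mu2,Ld1,B1 rp3 wp1
slot 1 (ALU): stall FU — free A0,Mu2,Ld1,B1 rp3 wp1
slot 2 (MEM): ISSUE — free A0,Mu2,Ld0,B1 rp1 wp1
slot 3 (ALU): stall FU — free A0,Mu2,Ld0,B1 rp1 wp1
slot 4 (MUL): stall RD_PORT — free A0,Mu2,Ld0,B1 rp1 wp1

issued = [0, 2]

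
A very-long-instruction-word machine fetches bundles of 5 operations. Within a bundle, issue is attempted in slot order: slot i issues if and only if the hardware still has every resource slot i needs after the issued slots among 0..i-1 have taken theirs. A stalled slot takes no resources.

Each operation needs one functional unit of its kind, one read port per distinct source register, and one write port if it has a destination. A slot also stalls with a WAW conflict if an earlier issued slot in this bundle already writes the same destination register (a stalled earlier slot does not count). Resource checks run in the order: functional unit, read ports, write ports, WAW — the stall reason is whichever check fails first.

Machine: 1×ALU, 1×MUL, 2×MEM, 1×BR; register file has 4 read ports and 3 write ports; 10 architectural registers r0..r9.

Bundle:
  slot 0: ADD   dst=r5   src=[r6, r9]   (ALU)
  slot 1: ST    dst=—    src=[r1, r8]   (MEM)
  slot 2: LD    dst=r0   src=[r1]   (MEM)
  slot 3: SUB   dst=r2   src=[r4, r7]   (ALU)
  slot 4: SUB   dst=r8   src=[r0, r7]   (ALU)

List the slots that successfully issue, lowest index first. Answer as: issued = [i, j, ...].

(0) want 1×ALU +2rd +1wr — yes → AL0|MU1|ME2|BR1|rd2|wr2
(1) want 1×MEM +2rd +0wr — yes → AL0|MU1|ME1|BR1|rd0|wr2
(2) want 1×MEM +1rd +1wr — RD_PORT → AL0|MU1|ME1|BR1|rd0|wr2
(3) want 1×ALU +2rd +1wr — FU → AL0|MU1|ME1|BR1|rd0|wr2
(4) want 1×ALU +2rd +1wr — FU → AL0|MU1|ME1|BR1|rd0|wr2

issued = [0, 1]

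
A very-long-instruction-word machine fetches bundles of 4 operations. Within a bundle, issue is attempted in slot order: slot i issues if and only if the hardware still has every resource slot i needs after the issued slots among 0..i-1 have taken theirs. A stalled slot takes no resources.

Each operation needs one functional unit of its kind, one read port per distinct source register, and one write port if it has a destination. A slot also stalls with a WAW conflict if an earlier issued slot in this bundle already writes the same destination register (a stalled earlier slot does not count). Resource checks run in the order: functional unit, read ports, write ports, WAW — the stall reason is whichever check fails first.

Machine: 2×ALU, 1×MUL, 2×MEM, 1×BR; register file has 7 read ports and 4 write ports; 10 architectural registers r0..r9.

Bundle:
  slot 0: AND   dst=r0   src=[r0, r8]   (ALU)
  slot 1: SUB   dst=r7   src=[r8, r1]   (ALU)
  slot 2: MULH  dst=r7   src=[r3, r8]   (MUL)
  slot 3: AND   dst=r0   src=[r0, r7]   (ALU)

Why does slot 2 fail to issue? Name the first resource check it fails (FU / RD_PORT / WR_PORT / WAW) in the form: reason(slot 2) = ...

  0. ALU→r0 ⇒ go  {1A/1Mu/2Ld/1B | 5r 3w}
  1. ALU→r7 ⇒ go  {0A/1Mu/2Ld/1B | 3r 2w}
  2. MUL→r7 ⇒ no(WAW)  {0A/1Mu/2Ld/1B | 3r 2w}
  3. ALU→r0 ⇒ no(FU)  {0A/1Mu/2Ld/1B | 3r 2w}

reason(slot 2) = WAW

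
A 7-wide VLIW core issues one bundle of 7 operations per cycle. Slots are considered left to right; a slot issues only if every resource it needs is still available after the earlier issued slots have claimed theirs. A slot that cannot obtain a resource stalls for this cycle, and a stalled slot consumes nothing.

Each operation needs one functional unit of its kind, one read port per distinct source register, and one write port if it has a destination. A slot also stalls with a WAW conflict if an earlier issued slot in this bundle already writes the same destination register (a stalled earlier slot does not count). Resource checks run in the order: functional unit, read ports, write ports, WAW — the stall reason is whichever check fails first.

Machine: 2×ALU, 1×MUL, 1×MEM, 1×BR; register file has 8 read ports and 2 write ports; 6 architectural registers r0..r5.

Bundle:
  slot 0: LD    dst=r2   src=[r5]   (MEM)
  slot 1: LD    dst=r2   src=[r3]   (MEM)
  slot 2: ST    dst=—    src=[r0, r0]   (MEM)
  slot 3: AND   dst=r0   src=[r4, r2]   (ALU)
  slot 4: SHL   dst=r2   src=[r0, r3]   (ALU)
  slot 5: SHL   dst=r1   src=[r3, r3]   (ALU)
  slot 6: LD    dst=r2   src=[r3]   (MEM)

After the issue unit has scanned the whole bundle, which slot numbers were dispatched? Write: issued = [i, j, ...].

issued = [0, 3]

  0. MEM→r2 ⇒ go  {2A/1Mu/0Ld/1B | 7r 1w}
  1. MEM→r2 ⇒ no(FU)  {2A/1Mu/0Ld/1B | 7r 1w}
  2. MEM ⇒ no(FU)  {2A/1Mu/0Ld/1B | 7r 1w}
  3. ALU→r0 ⇒ go  {1A/1Mu/0Ld/1B | 5r 0w}
  4. ALU→r2 ⇒ no(WR_PORT)  {1A/1Mu/0Ld/1B | 5r 0w}
  5. ALU→r1 ⇒ no(WR_PORT)  {1A/1Mu/0Ld/1B | 5r 0w}
  6. MEM→r2 ⇒ no(FU)  {1A/1Mu/0Ld/1B | 5r 0w}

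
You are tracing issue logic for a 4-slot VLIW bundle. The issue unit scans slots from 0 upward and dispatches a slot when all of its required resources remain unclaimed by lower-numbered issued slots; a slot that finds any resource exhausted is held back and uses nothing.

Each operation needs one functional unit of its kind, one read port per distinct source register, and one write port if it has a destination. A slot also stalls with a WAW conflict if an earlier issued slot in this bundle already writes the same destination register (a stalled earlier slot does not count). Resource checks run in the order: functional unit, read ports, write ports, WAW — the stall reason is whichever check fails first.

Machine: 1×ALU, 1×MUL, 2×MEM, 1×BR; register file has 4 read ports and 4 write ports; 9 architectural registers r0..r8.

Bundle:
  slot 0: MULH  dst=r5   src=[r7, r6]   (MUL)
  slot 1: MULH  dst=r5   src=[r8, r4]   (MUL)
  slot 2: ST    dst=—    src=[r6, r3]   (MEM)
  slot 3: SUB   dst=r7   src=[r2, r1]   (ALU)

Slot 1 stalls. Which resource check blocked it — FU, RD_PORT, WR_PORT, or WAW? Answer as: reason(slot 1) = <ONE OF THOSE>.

reason(slot 1) = FU

[0] MUL needs rd=2 wr=1: ok; after: ALU=1 MUL=0 MEM=2 BR=1, R=2, W=3
[1] MUL needs rd=2 wr=1: FU; after: ALU=1 MUL=0 MEM=2 BR=1, R=2, W=3
[2] MEM needs rd=2 wr=0: ok; after: ALU=1 MUL=0 MEM=1 BR=1, R=0, W=3
[3] ALU needs rd=2 wr=1: RD_PORT; after: ALU=1 MUL=0 MEM=1 BR=1, R=0, W=3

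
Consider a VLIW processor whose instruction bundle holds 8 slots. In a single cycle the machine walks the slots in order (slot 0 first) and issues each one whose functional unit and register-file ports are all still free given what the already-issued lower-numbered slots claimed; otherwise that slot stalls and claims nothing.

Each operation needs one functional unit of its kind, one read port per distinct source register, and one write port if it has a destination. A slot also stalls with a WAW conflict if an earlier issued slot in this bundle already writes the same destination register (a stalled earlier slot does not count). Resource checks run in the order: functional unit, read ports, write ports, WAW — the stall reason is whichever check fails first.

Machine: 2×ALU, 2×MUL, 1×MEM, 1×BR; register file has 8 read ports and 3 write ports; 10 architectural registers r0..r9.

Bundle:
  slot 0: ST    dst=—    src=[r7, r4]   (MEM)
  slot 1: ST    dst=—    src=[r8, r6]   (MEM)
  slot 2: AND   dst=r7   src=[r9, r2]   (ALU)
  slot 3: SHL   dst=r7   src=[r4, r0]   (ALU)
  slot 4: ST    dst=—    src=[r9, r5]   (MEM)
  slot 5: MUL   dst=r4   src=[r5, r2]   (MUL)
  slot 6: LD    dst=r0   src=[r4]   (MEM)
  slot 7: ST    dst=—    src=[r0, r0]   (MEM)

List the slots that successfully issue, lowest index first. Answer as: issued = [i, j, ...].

(0) want 1×MEM +2rd +0wr — yes → AL2|MU2|ME0|BR1|rd6|wr3
(1) want 1×MEM +2rd +0wr — FU → AL2|MU2|ME0|BR1|rd6|wr3
(2) want 1×ALU +2rd +1wr — yes → AL1|MU2|ME0|BR1|rd4|wr2
(3) want 1×ALU +2rd +1wr — WAW → AL1|MU2|ME0|BR1|rd4|wr2
(4) want 1×MEM +2rd +0wr — FU → AL1|MU2|ME0|BR1|rd4|wr2
(5) want 1×MUL +2rd +1wr — yes → AL1|MU1|ME0|BR1|rd2|wr1
(6) want 1×MEM +1rd +1wr — FU → AL1|MU1|ME0|BR1|rd2|wr1
(7) want 1×MEM +1rd +0wr — FU → AL1|MU1|ME0|BR1|rd2|wr1

issued = [0, 2, 5]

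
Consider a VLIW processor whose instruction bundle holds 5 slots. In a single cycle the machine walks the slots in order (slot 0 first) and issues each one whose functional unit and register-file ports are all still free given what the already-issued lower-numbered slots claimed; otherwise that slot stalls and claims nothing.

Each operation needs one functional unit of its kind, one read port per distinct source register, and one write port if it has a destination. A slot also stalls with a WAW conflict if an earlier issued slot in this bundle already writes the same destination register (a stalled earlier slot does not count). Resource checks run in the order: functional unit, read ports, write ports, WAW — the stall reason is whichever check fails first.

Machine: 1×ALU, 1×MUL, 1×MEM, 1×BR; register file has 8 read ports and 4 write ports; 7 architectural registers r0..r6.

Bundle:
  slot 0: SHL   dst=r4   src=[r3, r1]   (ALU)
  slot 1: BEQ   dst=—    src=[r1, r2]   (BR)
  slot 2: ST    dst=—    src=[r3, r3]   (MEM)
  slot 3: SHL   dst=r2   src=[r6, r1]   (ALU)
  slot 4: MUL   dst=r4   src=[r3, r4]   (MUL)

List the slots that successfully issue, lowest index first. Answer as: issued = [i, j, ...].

issued = [0, 1, 2]

slot 0 (ALU): ISSUE — free A0,Mu1,Ld1,B1 rp6 wp3
slot 1 (BR): ISSUE — free A0,Mu1,Ld1,B0 rp4 wp3
slot 2 (MEM): ISSUE — free A0,Mu1,Ld0,B0 rp3 wp3
slot 3 (ALU): stall FU — free A0,Mu1,Ld0,B0 rp3 wp3
slot 4 (MUL): stall WAW — free A0,Mu1,Ld0,B0 rp3 wp3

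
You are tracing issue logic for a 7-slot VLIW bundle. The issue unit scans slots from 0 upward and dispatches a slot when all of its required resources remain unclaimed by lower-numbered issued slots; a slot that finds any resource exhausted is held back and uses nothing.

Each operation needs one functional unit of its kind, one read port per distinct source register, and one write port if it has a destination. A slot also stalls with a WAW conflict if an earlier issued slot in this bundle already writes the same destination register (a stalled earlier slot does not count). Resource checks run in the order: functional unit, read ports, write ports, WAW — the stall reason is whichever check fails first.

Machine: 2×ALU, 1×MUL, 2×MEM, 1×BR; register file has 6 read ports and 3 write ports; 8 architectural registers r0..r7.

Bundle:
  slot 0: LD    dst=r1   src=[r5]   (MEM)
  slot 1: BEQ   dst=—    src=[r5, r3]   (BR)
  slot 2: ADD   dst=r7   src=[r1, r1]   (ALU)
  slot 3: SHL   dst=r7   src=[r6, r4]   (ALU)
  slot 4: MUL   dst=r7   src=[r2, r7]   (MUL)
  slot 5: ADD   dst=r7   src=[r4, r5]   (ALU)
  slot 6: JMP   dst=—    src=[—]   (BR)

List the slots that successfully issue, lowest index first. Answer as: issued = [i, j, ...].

[0] MEM needs rd=1 wr=1: ok; after: ALU=2 MUL=1 MEM=1 BR=1, R=5, W=2
[1] BR needs rd=2 wr=0: ok; after: ALU=2 MUL=1 MEM=1 BR=0, R=3, W=2
[2] ALU needs rd=1 wr=1: ok; after: ALU=1 MUL=1 MEM=1 BR=0, R=2, W=1
[3] ALU needs rd=2 wr=1: WAW; after: ALU=1 MUL=1 MEM=1 BR=0, R=2, W=1
[4] MUL needs rd=2 wr=1: WAW; after: ALU=1 MUL=1 MEM=1 BR=0, R=2, W=1
[5] ALU needs rd=2 wr=1: WAW; after: ALU=1 MUL=1 MEM=1 BR=0, R=2, W=1
[6] BR needs rd=0 wr=0: FU; after: ALU=1 MUL=1 MEM=1 BR=0, R=2, W=1

issued = [0, 1, 2]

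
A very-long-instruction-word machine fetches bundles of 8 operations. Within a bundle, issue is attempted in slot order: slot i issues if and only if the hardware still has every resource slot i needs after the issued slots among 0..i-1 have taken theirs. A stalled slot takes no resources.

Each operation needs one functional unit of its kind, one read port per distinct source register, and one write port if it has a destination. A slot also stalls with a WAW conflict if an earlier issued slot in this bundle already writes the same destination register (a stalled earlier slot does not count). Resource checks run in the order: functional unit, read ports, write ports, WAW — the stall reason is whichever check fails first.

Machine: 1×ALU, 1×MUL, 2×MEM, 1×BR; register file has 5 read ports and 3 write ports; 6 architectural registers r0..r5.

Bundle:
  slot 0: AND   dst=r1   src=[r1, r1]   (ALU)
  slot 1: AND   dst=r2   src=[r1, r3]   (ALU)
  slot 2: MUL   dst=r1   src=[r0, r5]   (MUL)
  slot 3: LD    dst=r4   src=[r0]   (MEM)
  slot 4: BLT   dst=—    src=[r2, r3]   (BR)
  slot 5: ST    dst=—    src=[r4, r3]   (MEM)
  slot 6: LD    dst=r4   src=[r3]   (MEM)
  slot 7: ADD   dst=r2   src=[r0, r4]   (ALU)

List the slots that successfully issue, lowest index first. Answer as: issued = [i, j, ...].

issued = [0, 3, 4]

slot 0 (ALU): ISSUE — free A0,Mu1,Ld2,B1 rp4 wp2
slot 1 (ALU): stall FU — free A0,Mu1,Ld2,B1 rp4 wp2
slot 2 (MUL): stall WAW — free A0,Mu1,Ld2,B1 rp4 wp2
slot 3 (MEM): ISSUE — free A0,Mu1,Ld1,B1 rp3 wp1
slot 4 (BR): ISSUE — free A0,Mu1,Ld1,B0 rp1 wp1
slot 5 (MEM): stall RD_PORT — free A0,Mu1,Ld1,B0 rp1 wp1
slot 6 (MEM): stall WAW — free A0,Mu1,Ld1,B0 rp1 wp1
slot 7 (ALU): stall FU — free A0,Mu1,Ld1,B0 rp1 wp1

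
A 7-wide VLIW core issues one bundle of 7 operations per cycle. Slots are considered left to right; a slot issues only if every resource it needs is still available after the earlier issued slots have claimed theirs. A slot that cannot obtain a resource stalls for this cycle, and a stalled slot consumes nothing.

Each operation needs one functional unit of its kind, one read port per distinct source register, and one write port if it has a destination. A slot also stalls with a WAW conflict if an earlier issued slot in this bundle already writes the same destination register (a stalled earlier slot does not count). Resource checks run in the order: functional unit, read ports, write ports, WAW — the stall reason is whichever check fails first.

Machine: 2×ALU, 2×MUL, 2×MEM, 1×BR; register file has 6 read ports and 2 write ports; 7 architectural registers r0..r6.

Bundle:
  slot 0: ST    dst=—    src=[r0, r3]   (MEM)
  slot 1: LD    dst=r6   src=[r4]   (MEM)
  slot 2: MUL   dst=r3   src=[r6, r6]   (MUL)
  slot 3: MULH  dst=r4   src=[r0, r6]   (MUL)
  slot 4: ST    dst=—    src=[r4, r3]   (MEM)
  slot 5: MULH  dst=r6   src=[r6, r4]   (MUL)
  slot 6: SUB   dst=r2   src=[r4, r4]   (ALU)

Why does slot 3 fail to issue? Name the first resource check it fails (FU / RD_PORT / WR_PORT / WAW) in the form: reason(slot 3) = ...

reason(slot 3) = WR_PORT

[0] MEM needs rd=2 wr=0: ok; after: ALU=2 MUL=2 MEM=1 BR=1, R=4, W=2
[1] MEM needs rd=1 wr=1: ok; after: ALU=2 MUL=2 MEM=0 BR=1, R=3, W=1
[2] MUL needs rd=1 wr=1: ok; after: ALU=2 MUL=1 MEM=0 BR=1, R=2, W=0
[3] MUL needs rd=2 wr=1: WR_PORT; after: ALU=2 MUL=1 MEM=0 BR=1, R=2, W=0
[4] MEM needs rd=2 wr=0: FU; after: ALU=2 MUL=1 MEM=0 BR=1, R=2, W=0
[5] MUL needs rd=2 wr=1: WR_PORT; after: ALU=2 MUL=1 MEM=0 BR=1, R=2, W=0
[6] ALU needs rd=1 wr=1: WR_PORT; after: ALU=2 MUL=1 MEM=0 BR=1, R=2, W=0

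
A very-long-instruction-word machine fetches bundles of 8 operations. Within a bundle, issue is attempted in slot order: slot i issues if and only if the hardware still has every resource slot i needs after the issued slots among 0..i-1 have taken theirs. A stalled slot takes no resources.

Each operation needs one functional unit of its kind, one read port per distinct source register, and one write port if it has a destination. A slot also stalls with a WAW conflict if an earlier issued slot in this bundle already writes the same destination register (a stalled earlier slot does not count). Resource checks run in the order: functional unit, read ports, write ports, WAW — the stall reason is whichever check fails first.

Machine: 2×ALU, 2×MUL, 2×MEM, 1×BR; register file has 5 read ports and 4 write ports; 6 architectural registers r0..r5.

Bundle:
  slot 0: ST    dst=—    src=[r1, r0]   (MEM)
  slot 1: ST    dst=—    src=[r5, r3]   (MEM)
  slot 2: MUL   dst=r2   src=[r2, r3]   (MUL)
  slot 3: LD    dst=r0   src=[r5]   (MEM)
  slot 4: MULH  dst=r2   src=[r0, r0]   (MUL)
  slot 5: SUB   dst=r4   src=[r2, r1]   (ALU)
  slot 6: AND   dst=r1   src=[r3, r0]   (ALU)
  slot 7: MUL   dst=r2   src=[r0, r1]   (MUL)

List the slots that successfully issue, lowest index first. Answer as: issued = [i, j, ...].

slot 0 (MEM): ISSUE — free A2,Mu2,Ld1,B1 rp3 wp4
slot 1 (MEM): ISSUE — free A2,Mu2,Ld0,B1 rp1 wp4
slot 2 (MUL): stall RD_PORT — free A2,Mu2,Ld0,B1 rp1 wp4
slot 3 (MEM): stall FU — free A2,Mu2,Ld0,B1 rp1 wp4
slot 4 (MUL): ISSUE — free A2,Mu1,Ld0,B1 rp0 wp3
slot 5 (ALU): stall RD_PORT — free A2,Mu1,Ld0,B1 rp0 wp3
slot 6 (ALU): stall RD_PORT — free A2,Mu1,Ld0,B1 rp0 wp3
slot 7 (MUL): stall RD_PORT — free A2,Mu1,Ld0,B1 rp0 wp3

issued = [0, 1, 4]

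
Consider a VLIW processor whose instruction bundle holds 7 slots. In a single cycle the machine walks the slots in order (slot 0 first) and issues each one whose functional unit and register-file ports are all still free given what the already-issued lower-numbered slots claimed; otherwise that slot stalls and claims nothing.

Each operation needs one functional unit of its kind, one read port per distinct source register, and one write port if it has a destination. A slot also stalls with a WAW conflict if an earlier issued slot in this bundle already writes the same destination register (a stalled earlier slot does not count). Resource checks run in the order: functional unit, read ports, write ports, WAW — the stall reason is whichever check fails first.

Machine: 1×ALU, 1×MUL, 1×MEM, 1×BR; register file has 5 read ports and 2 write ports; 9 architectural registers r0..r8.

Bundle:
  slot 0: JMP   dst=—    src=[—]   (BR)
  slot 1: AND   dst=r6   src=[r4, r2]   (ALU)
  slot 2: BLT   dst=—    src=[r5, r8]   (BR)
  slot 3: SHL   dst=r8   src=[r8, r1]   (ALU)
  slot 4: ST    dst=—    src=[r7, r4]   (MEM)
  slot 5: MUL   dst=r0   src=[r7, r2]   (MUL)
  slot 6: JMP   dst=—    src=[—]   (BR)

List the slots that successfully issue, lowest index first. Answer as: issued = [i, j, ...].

issued = [0, 1, 4]

#0 BR src=- dispatched  <A:1 Mu:1 Ld:1 B:0 rd:5 wr:2>
#1 ALU src=r4,r2 dispatched  <A:0 Mu:1 Ld:1 B:0 rd:3 wr:1>
#2 BR src=r5,r8 held:FU  <A:0 Mu:1 Ld:1 B:0 rd:3 wr:1>
#3 ALU src=r8,r1 held:FU  <A:0 Mu:1 Ld:1 B:0 rd:3 wr:1>
#4 MEM src=r7,r4 dispatched  <A:0 Mu:1 Ld:0 B:0 rd:1 wr:1>
#5 MUL src=r7,r2 held:RD_PORT  <A:0 Mu:1 Ld:0 B:0 rd:1 wr:1>
#6 BR src=- held:FU  <A:0 Mu:1 Ld:0 B:0 rd:1 wr:1>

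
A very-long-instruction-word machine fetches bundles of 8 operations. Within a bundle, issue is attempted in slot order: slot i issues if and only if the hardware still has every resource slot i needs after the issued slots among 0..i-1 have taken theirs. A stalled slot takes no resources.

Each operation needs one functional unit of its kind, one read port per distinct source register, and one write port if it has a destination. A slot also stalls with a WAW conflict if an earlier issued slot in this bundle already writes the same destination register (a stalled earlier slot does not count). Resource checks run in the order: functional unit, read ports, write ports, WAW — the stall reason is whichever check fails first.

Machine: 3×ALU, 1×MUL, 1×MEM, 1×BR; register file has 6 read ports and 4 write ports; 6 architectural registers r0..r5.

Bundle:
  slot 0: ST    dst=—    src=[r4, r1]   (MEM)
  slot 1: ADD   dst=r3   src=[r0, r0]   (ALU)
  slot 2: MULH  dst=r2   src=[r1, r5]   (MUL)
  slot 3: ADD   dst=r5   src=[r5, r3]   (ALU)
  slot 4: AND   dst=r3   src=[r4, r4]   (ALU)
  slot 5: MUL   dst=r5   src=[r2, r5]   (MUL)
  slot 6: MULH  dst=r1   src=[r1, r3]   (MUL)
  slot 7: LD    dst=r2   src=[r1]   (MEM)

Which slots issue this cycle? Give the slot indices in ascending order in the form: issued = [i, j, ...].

[0] MEM needs rd=2 wr=0: ok; after: ALU=3 MUL=1 MEM=0 BR=1, R=4, W=4
[1] ALU needs rd=1 wr=1: ok; after: ALU=2 MUL=1 MEM=0 BR=1, R=3, W=3
[2] MUL needs rd=2 wr=1: ok; after: ALU=2 MUL=0 MEM=0 BR=1, R=1, W=2
[3] ALU needs rd=2 wr=1: RD_PORT; after: ALU=2 MUL=0 MEM=0 BR=1, R=1, W=2
[4] ALU needs rd=1 wr=1: WAW; after: ALU=2 MUL=0 MEM=0 BR=1, R=1, W=2
[5] MUL needs rd=2 wr=1: FU; after: ALU=2 MUL=0 MEM=0 BR=1, R=1, W=2
[6] MUL needs rd=2 wr=1: FU; after: ALU=2 MUL=0 MEM=0 BR=1, R=1, W=2
[7] MEM needs rd=1 wr=1: FU; after: ALU=2 MUL=0 MEM=0 BR=1, R=1, W=2

issued = [0, 1, 2]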